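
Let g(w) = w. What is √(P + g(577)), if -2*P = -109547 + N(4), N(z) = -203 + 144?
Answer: 2*√13845 ≈ 235.33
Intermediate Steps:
N(z) = -59
P = 54803 (P = -(-109547 - 59)/2 = -½*(-109606) = 54803)
√(P + g(577)) = √(54803 + 577) = √55380 = 2*√13845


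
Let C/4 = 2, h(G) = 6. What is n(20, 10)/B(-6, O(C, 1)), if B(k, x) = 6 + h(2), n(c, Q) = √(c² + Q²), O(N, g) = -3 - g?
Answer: 5*√5/6 ≈ 1.8634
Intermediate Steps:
C = 8 (C = 4*2 = 8)
n(c, Q) = √(Q² + c²)
B(k, x) = 12 (B(k, x) = 6 + 6 = 12)
n(20, 10)/B(-6, O(C, 1)) = √(10² + 20²)/12 = √(100 + 400)*(1/12) = √500*(1/12) = (10*√5)*(1/12) = 5*√5/6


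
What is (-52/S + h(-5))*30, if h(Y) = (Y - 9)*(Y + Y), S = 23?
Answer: 95040/23 ≈ 4132.2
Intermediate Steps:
h(Y) = 2*Y*(-9 + Y) (h(Y) = (-9 + Y)*(2*Y) = 2*Y*(-9 + Y))
(-52/S + h(-5))*30 = (-52/23 + 2*(-5)*(-9 - 5))*30 = (-52*1/23 + 2*(-5)*(-14))*30 = (-52/23 + 140)*30 = (3168/23)*30 = 95040/23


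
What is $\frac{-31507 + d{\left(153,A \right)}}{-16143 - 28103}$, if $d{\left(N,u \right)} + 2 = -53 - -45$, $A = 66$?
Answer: $\frac{31517}{44246} \approx 0.71231$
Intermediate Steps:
$d{\left(N,u \right)} = -10$ ($d{\left(N,u \right)} = -2 - 8 = -10$)
$\frac{-31507 + d{\left(153,A \right)}}{-16143 - 28103} = \frac{-31507 - 10}{-16143 - 28103} = - \frac{31517}{-44246} = \left(-31517\right) \left(- \frac{1}{44246}\right) = \frac{31517}{44246}$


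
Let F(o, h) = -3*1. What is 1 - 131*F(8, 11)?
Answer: 394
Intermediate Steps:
F(o, h) = -3
1 - 131*F(8, 11) = 1 - 131*(-3) = 1 + 393 = 394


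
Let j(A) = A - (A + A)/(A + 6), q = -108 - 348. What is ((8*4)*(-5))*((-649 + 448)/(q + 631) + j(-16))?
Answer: 113952/35 ≈ 3255.8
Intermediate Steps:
q = -456
j(A) = A - 2*A/(6 + A)
((8*4)*(-5))*((-649 + 448)/(q + 631) + j(-16)) = ((8*4)*(-5))*((-649 + 448)/(-456 + 631) - 16*(4 - 16)/(6 - 16)) = (32*(-5))*(-201/175 - 16*(-12)/(-10)) = -160*(-201*1/175 - 16*(-⅒)*(-12)) = -160*(-201/175 - 96/5) = -160*(-3561/175) = 113952/35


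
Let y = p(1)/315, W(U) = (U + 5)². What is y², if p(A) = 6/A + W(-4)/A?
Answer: 1/2025 ≈ 0.00049383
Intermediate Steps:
W(U) = (5 + U)²
p(A) = 7/A (p(A) = 6/A + (5 - 4)²/A = 6/A + 1²/A = 6/A + 1/A = 7/A)
y = 1/45 (y = (7/1)/315 = (7*1)*(1/315) = 7*(1/315) = 1/45 ≈ 0.022222)
y² = (1/45)² = 1/2025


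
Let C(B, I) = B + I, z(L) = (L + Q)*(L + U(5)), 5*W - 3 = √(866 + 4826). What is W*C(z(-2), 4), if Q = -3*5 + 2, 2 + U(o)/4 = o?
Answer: -438/5 - 292*√1423/5 ≈ -2290.6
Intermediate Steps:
U(o) = -8 + 4*o
Q = -13 (Q = -15 + 2 = -13)
W = ⅗ + 2*√1423/5 (W = ⅗ + √(866 + 4826)/5 = ⅗ + √5692/5 = ⅗ + (2*√1423)/5 = ⅗ + 2*√1423/5 ≈ 15.689)
z(L) = (-13 + L)*(12 + L) (z(L) = (L - 13)*(L + (-8 + 4*5)) = (-13 + L)*(L + (-8 + 20)) = (-13 + L)*(L + 12) = (-13 + L)*(12 + L))
W*C(z(-2), 4) = (⅗ + 2*√1423/5)*((-156 + (-2)² - 1*(-2)) + 4) = (⅗ + 2*√1423/5)*((-156 + 4 + 2) + 4) = (⅗ + 2*√1423/5)*(-150 + 4) = (⅗ + 2*√1423/5)*(-146) = -438/5 - 292*√1423/5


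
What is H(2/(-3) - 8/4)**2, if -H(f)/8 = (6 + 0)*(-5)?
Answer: 57600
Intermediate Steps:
H(f) = 240 (H(f) = -8*(6 + 0)*(-5) = -48*(-5) = -8*(-30) = 240)
H(2/(-3) - 8/4)**2 = 240**2 = 57600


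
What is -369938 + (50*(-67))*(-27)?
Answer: -279488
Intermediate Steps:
-369938 + (50*(-67))*(-27) = -369938 - 3350*(-27) = -369938 + 90450 = -279488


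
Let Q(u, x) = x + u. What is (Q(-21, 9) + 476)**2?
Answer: 215296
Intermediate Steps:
Q(u, x) = u + x
(Q(-21, 9) + 476)**2 = ((-21 + 9) + 476)**2 = (-12 + 476)**2 = 464**2 = 215296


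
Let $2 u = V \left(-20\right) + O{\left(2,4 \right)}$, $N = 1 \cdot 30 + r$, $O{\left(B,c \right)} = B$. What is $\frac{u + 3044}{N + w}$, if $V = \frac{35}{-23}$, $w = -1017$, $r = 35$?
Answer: $- \frac{10055}{3128} \approx -3.2145$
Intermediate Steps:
$N = 65$ ($N = 1 \cdot 30 + 35 = 30 + 35 = 65$)
$V = - \frac{35}{23}$ ($V = 35 \left(- \frac{1}{23}\right) = - \frac{35}{23} \approx -1.5217$)
$u = \frac{373}{23}$ ($u = \frac{\left(- \frac{35}{23}\right) \left(-20\right) + 2}{2} = \frac{\frac{700}{23} + 2}{2} = \frac{1}{2} \cdot \frac{746}{23} = \frac{373}{23} \approx 16.217$)
$\frac{u + 3044}{N + w} = \frac{\frac{373}{23} + 3044}{65 - 1017} = \frac{70385}{23 \left(-952\right)} = \frac{70385}{23} \left(- \frac{1}{952}\right) = - \frac{10055}{3128}$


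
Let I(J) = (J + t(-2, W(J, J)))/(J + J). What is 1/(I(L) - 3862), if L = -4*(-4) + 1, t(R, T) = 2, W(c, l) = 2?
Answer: -34/131289 ≈ -0.00025897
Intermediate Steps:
L = 17 (L = 16 + 1 = 17)
I(J) = (2 + J)/(2*J) (I(J) = (J + 2)/(J + J) = (2 + J)/((2*J)) = (2 + J)*(1/(2*J)) = (2 + J)/(2*J))
1/(I(L) - 3862) = 1/((½)*(2 + 17)/17 - 3862) = 1/((½)*(1/17)*19 - 3862) = 1/(19/34 - 3862) = 1/(-131289/34) = -34/131289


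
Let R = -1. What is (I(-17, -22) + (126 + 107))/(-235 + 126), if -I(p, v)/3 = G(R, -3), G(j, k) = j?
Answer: -236/109 ≈ -2.1651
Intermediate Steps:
I(p, v) = 3 (I(p, v) = -3*(-1) = 3)
(I(-17, -22) + (126 + 107))/(-235 + 126) = (3 + (126 + 107))/(-235 + 126) = (3 + 233)/(-109) = 236*(-1/109) = -236/109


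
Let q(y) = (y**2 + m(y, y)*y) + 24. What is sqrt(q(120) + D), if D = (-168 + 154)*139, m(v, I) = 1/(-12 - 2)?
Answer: sqrt(611002)/7 ≈ 111.67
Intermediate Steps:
m(v, I) = -1/14 (m(v, I) = 1/(-14) = -1/14)
D = -1946 (D = -14*139 = -1946)
q(y) = 24 + y**2 - y/14 (q(y) = (y**2 - y/14) + 24 = 24 + y**2 - y/14)
sqrt(q(120) + D) = sqrt((24 + 120**2 - 1/14*120) - 1946) = sqrt((24 + 14400 - 60/7) - 1946) = sqrt(100908/7 - 1946) = sqrt(87286/7) = sqrt(611002)/7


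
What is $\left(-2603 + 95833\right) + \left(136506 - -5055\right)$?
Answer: $234791$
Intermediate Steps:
$\left(-2603 + 95833\right) + \left(136506 - -5055\right) = 93230 + \left(136506 + 5055\right) = 93230 + 141561 = 234791$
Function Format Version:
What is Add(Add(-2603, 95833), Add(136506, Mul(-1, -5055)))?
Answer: 234791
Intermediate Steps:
Add(Add(-2603, 95833), Add(136506, Mul(-1, -5055))) = Add(93230, Add(136506, 5055)) = Add(93230, 141561) = 234791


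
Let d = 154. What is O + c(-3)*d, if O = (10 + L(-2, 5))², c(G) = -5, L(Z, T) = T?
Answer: -545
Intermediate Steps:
O = 225 (O = (10 + 5)² = 15² = 225)
O + c(-3)*d = 225 - 5*154 = 225 - 770 = -545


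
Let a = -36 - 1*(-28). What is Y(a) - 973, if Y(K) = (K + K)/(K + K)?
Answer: -972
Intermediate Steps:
a = -8 (a = -36 + 28 = -8)
Y(K) = 1 (Y(K) = (2*K)/((2*K)) = (2*K)*(1/(2*K)) = 1)
Y(a) - 973 = 1 - 973 = -972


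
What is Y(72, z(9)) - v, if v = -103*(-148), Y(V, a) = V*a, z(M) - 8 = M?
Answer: -14020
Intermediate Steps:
z(M) = 8 + M
v = 15244
Y(72, z(9)) - v = 72*(8 + 9) - 1*15244 = 72*17 - 15244 = 1224 - 15244 = -14020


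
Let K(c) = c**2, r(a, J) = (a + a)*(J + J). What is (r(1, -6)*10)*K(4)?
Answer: -3840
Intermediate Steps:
r(a, J) = 4*J*a (r(a, J) = (2*a)*(2*J) = 4*J*a)
(r(1, -6)*10)*K(4) = ((4*(-6)*1)*10)*4**2 = -24*10*16 = -240*16 = -3840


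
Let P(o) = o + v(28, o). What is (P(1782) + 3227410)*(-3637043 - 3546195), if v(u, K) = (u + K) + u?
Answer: -23209257475140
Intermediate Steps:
v(u, K) = K + 2*u (v(u, K) = (K + u) + u = K + 2*u)
P(o) = 56 + 2*o (P(o) = o + (o + 2*28) = o + (o + 56) = o + (56 + o) = 56 + 2*o)
(P(1782) + 3227410)*(-3637043 - 3546195) = ((56 + 2*1782) + 3227410)*(-3637043 - 3546195) = ((56 + 3564) + 3227410)*(-7183238) = (3620 + 3227410)*(-7183238) = 3231030*(-7183238) = -23209257475140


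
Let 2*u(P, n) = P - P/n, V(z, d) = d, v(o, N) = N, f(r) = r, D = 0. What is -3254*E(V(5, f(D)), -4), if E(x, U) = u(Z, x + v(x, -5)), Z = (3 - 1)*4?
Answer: -78096/5 ≈ -15619.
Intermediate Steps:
Z = 8 (Z = 2*4 = 8)
u(P, n) = P/2 - P/(2*n) (u(P, n) = (P - P/n)/2 = P/2 - P/(2*n))
E(x, U) = 4*(-6 + x)/(-5 + x) (E(x, U) = (½)*8*(-1 + (x - 5))/(x - 5) = (½)*8*(-1 + (-5 + x))/(-5 + x) = (½)*8*(-6 + x)/(-5 + x) = 4*(-6 + x)/(-5 + x))
-3254*E(V(5, f(D)), -4) = -13016*(-6 + 0)/(-5 + 0) = -13016*(-6)/(-5) = -13016*(-1)*(-6)/5 = -3254*24/5 = -78096/5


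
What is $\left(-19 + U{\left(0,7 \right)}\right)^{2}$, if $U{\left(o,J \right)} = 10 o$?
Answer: $361$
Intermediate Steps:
$\left(-19 + U{\left(0,7 \right)}\right)^{2} = \left(-19 + 10 \cdot 0\right)^{2} = \left(-19 + 0\right)^{2} = \left(-19\right)^{2} = 361$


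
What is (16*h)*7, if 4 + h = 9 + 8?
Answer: 1456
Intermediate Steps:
h = 13 (h = -4 + (9 + 8) = -4 + 17 = 13)
(16*h)*7 = (16*13)*7 = 208*7 = 1456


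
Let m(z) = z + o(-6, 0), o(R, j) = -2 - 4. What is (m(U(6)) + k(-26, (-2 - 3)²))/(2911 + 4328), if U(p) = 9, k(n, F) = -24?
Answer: -7/2413 ≈ -0.0029010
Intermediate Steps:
o(R, j) = -6
m(z) = -6 + z (m(z) = z - 6 = -6 + z)
(m(U(6)) + k(-26, (-2 - 3)²))/(2911 + 4328) = ((-6 + 9) - 24)/(2911 + 4328) = (3 - 24)/7239 = -21*1/7239 = -7/2413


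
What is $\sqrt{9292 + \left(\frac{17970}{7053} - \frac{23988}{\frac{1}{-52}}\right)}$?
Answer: $\frac{\sqrt{6945870708758}}{2351} \approx 1121.0$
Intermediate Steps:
$\sqrt{9292 + \left(\frac{17970}{7053} - \frac{23988}{\frac{1}{-52}}\right)} = \sqrt{9292 + \left(17970 \cdot \frac{1}{7053} - \frac{23988}{- \frac{1}{52}}\right)} = \sqrt{9292 + \left(\frac{5990}{2351} - -1247376\right)} = \sqrt{9292 + \left(\frac{5990}{2351} + 1247376\right)} = \sqrt{9292 + \frac{2932586966}{2351}} = \sqrt{\frac{2954432458}{2351}} = \frac{\sqrt{6945870708758}}{2351}$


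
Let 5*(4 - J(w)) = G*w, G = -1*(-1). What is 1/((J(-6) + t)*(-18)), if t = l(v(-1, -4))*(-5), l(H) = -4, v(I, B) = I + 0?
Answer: -5/2268 ≈ -0.0022046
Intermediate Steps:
v(I, B) = I
t = 20 (t = -4*(-5) = 20)
G = 1
J(w) = 4 - w/5
1/((J(-6) + t)*(-18)) = 1/(((4 - 1/5*(-6)) + 20)*(-18)) = 1/(((4 + 6/5) + 20)*(-18)) = 1/((26/5 + 20)*(-18)) = 1/((126/5)*(-18)) = 1/(-2268/5) = -5/2268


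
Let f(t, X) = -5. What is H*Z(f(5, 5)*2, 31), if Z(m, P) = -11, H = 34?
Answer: -374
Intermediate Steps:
H*Z(f(5, 5)*2, 31) = 34*(-11) = -374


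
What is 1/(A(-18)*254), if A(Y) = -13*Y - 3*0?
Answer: 1/59436 ≈ 1.6825e-5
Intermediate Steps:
A(Y) = -13*Y (A(Y) = -13*Y + 0 = -13*Y)
1/(A(-18)*254) = 1/(-13*(-18)*254) = (1/254)/234 = (1/234)*(1/254) = 1/59436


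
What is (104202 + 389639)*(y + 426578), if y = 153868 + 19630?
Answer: 296342131916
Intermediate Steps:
y = 173498
(104202 + 389639)*(y + 426578) = (104202 + 389639)*(173498 + 426578) = 493841*600076 = 296342131916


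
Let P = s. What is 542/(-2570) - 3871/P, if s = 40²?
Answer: -1081567/411200 ≈ -2.6303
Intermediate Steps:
s = 1600
P = 1600
542/(-2570) - 3871/P = 542/(-2570) - 3871/1600 = 542*(-1/2570) - 3871*1/1600 = -271/1285 - 3871/1600 = -1081567/411200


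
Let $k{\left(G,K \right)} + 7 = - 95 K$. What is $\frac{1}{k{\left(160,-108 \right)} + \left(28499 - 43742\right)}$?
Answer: $- \frac{1}{4990} \approx -0.0002004$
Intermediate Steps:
$k{\left(G,K \right)} = -7 - 95 K$
$\frac{1}{k{\left(160,-108 \right)} + \left(28499 - 43742\right)} = \frac{1}{\left(-7 - -10260\right) + \left(28499 - 43742\right)} = \frac{1}{\left(-7 + 10260\right) + \left(28499 - 43742\right)} = \frac{1}{10253 - 15243} = \frac{1}{-4990} = - \frac{1}{4990}$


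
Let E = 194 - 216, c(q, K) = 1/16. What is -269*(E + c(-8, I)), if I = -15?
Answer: 94419/16 ≈ 5901.2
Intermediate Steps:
c(q, K) = 1/16
E = -22
-269*(E + c(-8, I)) = -269*(-22 + 1/16) = -269*(-351/16) = 94419/16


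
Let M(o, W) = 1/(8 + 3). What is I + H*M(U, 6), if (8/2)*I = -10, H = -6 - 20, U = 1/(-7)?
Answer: -107/22 ≈ -4.8636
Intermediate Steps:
U = -⅐ ≈ -0.14286
M(o, W) = 1/11
H = -26
I = -5/2 (I = (¼)*(-10) = -5/2 ≈ -2.5000)
I + H*M(U, 6) = -5/2 - 26*1/11 = -5/2 - 26/11 = -107/22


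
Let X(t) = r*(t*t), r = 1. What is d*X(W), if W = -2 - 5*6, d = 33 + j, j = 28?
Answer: 62464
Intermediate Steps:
d = 61 (d = 33 + 28 = 61)
W = -32 (W = -2 - 30 = -32)
X(t) = t² (X(t) = 1*(t*t) = 1*t² = t²)
d*X(W) = 61*(-32)² = 61*1024 = 62464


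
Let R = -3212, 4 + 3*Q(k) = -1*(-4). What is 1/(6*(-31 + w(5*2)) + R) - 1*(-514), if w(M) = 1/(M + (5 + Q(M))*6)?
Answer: 34929878/67957 ≈ 514.00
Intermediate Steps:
Q(k) = 0 (Q(k) = -4/3 + (-1*(-4))/3 = -4/3 + (1/3)*4 = -4/3 + 4/3 = 0)
w(M) = 1/(30 + M) (w(M) = 1/(M + (5 + 0)*6) = 1/(M + 5*6) = 1/(M + 30) = 1/(30 + M))
1/(6*(-31 + w(5*2)) + R) - 1*(-514) = 1/(6*(-31 + 1/(30 + 5*2)) - 3212) - 1*(-514) = 1/(6*(-31 + 1/(30 + 10)) - 3212) + 514 = 1/(6*(-31 + 1/40) - 3212) + 514 = 1/(6*(-1239/40) - 3212) + 514 = 1/(-3717/20 - 3212) + 514 = 1/(-67957/20) + 514 = -20/67957 + 514 = 34929878/67957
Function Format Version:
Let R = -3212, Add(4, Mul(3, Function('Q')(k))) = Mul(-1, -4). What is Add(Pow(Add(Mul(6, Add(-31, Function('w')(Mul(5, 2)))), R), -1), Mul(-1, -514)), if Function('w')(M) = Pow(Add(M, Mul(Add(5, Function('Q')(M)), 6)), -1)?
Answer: Rational(34929878, 67957) ≈ 514.00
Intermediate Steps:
Function('Q')(k) = 0 (Function('Q')(k) = Add(Rational(-4, 3), Mul(Rational(1, 3), Mul(-1, -4))) = Add(Rational(-4, 3), Mul(Rational(1, 3), 4)) = Add(Rational(-4, 3), Rational(4, 3)) = 0)
Function('w')(M) = Pow(Add(30, M), -1) (Function('w')(M) = Pow(Add(M, Mul(Add(5, 0), 6)), -1) = Pow(Add(M, Mul(5, 6)), -1) = Pow(Add(M, 30), -1) = Pow(Add(30, M), -1))
Add(Pow(Add(Mul(6, Add(-31, Function('w')(Mul(5, 2)))), R), -1), Mul(-1, -514)) = Add(Pow(Add(Mul(6, Add(-31, Pow(Add(30, Mul(5, 2)), -1))), -3212), -1), Mul(-1, -514)) = Add(Pow(Add(Mul(6, Add(-31, Pow(Add(30, 10), -1))), -3212), -1), 514) = Add(Pow(Add(Mul(6, Add(-31, Pow(40, -1))), -3212), -1), 514) = Add(Pow(Add(Mul(6, Add(-31, Rational(1, 40))), -3212), -1), 514) = Add(Pow(Add(Mul(6, Rational(-1239, 40)), -3212), -1), 514) = Add(Pow(Add(Rational(-3717, 20), -3212), -1), 514) = Add(Pow(Rational(-67957, 20), -1), 514) = Add(Rational(-20, 67957), 514) = Rational(34929878, 67957)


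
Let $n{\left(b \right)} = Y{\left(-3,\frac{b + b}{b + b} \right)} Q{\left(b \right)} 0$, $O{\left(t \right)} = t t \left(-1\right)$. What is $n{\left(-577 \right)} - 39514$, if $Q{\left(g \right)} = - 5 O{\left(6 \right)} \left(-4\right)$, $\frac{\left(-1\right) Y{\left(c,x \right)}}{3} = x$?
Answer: $-39514$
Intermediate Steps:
$O{\left(t \right)} = - t^{2}$ ($O{\left(t \right)} = t^{2} \left(-1\right) = - t^{2}$)
$Y{\left(c,x \right)} = - 3 x$
$Q{\left(g \right)} = -720$ ($Q{\left(g \right)} = - 5 \left(- 6^{2}\right) \left(-4\right) = - 5 \left(\left(-1\right) 36\right) \left(-4\right) = \left(-5\right) \left(-36\right) \left(-4\right) = 180 \left(-4\right) = -720$)
$n{\left(b \right)} = 0$ ($n{\left(b \right)} = - 3 \frac{b + b}{b + b} \left(-720\right) 0 = - 3 \frac{2 b}{2 b} \left(-720\right) 0 = - 3 \cdot 2 b \frac{1}{2 b} \left(-720\right) 0 = \left(-3\right) 1 \left(-720\right) 0 = \left(-3\right) \left(-720\right) 0 = 2160 \cdot 0 = 0$)
$n{\left(-577 \right)} - 39514 = 0 - 39514 = -39514$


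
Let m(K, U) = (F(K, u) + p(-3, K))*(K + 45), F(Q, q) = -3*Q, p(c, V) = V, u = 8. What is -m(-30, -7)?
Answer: -900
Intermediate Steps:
m(K, U) = -2*K*(45 + K) (m(K, U) = (-3*K + K)*(K + 45) = (-2*K)*(45 + K) = -2*K*(45 + K))
-m(-30, -7) = -2*(-30)*(-45 - 1*(-30)) = -2*(-30)*(-45 + 30) = -2*(-30)*(-15) = -1*900 = -900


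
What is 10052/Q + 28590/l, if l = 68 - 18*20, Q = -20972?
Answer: -10759369/109354 ≈ -98.390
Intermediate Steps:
l = -292 (l = 68 - 360 = -292)
10052/Q + 28590/l = 10052/(-20972) + 28590/(-292) = 10052*(-1/20972) + 28590*(-1/292) = -359/749 - 14295/146 = -10759369/109354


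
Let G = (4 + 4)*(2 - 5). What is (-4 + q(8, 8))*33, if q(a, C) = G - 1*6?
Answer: -1122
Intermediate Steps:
G = -24 (G = 8*(-3) = -24)
q(a, C) = -30 (q(a, C) = -24 - 1*6 = -24 - 6 = -30)
(-4 + q(8, 8))*33 = (-4 - 30)*33 = -34*33 = -1122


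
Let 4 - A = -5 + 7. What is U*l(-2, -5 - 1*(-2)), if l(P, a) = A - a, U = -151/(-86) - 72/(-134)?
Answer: 66065/5762 ≈ 11.466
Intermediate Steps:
A = 2 (A = 4 - (-5 + 7) = 4 - 1*2 = 4 - 2 = 2)
U = 13213/5762 (U = -151*(-1/86) - 72*(-1/134) = 151/86 + 36/67 = 13213/5762 ≈ 2.2931)
l(P, a) = 2 - a
U*l(-2, -5 - 1*(-2)) = 13213*(2 - (-5 - 1*(-2)))/5762 = 13213*(2 - (-5 + 2))/5762 = 13213*(2 - 1*(-3))/5762 = 13213*(2 + 3)/5762 = (13213/5762)*5 = 66065/5762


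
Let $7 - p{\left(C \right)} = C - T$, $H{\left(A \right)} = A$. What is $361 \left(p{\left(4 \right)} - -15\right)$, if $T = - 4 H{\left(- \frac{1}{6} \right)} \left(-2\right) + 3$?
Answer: $\frac{21299}{3} \approx 7099.7$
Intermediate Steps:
$T = \frac{5}{3}$ ($T = - 4 - \frac{1}{6} \left(-2\right) + 3 = - 4 \left(-1\right) \frac{1}{6} \left(-2\right) + 3 = - 4 \left(\left(- \frac{1}{6}\right) \left(-2\right)\right) + 3 = \left(-4\right) \frac{1}{3} + 3 = - \frac{4}{3} + 3 = \frac{5}{3} \approx 1.6667$)
$p{\left(C \right)} = \frac{26}{3} - C$ ($p{\left(C \right)} = 7 - \left(C - \frac{5}{3}\right) = 7 - \left(- \frac{5}{3} + C\right) = \frac{26}{3} - C$)
$361 \left(p{\left(4 \right)} - -15\right) = 361 \left(\left(\frac{26}{3} - 4\right) - -15\right) = 361 \left(\left(\frac{26}{3} - 4\right) + 15\right) = 361 \left(\frac{14}{3} + 15\right) = 361 \cdot \frac{59}{3} = \frac{21299}{3}$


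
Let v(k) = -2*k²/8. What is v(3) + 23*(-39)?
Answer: -3597/4 ≈ -899.25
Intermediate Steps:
v(k) = -k²/4 (v(k) = -2*k²*(⅛) = -k²/4)
v(3) + 23*(-39) = -¼*3² + 23*(-39) = -¼*9 - 897 = -9/4 - 897 = -3597/4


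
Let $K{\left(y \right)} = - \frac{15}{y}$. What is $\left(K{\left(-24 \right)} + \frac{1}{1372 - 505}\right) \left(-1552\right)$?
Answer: $- \frac{842542}{867} \approx -971.79$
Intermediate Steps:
$\left(K{\left(-24 \right)} + \frac{1}{1372 - 505}\right) \left(-1552\right) = \left(- \frac{15}{-24} + \frac{1}{1372 - 505}\right) \left(-1552\right) = \left(\left(-15\right) \left(- \frac{1}{24}\right) + \frac{1}{867}\right) \left(-1552\right) = \left(\frac{5}{8} + \frac{1}{867}\right) \left(-1552\right) = \frac{4343}{6936} \left(-1552\right) = - \frac{842542}{867}$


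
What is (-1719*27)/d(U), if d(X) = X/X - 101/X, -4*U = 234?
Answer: -5430321/319 ≈ -17023.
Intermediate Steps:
U = -117/2 (U = -¼*234 = -117/2 ≈ -58.500)
d(X) = 1 - 101/X
(-1719*27)/d(U) = (-1719*27)/(((-101 - 117/2)/(-117/2))) = -46413/((-2/117*(-319/2))) = -46413/319/117 = -46413*117/319 = -5430321/319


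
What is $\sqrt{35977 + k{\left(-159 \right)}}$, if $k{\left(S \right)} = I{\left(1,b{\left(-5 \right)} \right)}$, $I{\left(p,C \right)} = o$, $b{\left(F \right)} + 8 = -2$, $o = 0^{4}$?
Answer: $\sqrt{35977} \approx 189.68$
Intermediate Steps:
$o = 0$
$b{\left(F \right)} = -10$ ($b{\left(F \right)} = -8 - 2 = -10$)
$I{\left(p,C \right)} = 0$
$k{\left(S \right)} = 0$
$\sqrt{35977 + k{\left(-159 \right)}} = \sqrt{35977 + 0} = \sqrt{35977}$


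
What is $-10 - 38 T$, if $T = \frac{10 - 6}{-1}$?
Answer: $142$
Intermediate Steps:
$T = -4$ ($T = \left(10 - 6\right) \left(-1\right) = 4 \left(-1\right) = -4$)
$-10 - 38 T = -10 - -152 = -10 + 152 = 142$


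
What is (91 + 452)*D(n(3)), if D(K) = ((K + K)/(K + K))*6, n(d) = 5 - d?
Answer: 3258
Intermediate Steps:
D(K) = 6 (D(K) = ((2*K)/((2*K)))*6 = ((2*K)*(1/(2*K)))*6 = 1*6 = 6)
(91 + 452)*D(n(3)) = (91 + 452)*6 = 543*6 = 3258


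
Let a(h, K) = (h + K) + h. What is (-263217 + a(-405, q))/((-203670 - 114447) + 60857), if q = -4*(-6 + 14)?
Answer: 264059/257260 ≈ 1.0264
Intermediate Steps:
q = -32 (q = -4*8 = -32)
a(h, K) = K + 2*h (a(h, K) = (K + h) + h = K + 2*h)
(-263217 + a(-405, q))/((-203670 - 114447) + 60857) = (-263217 + (-32 + 2*(-405)))/((-203670 - 114447) + 60857) = (-263217 + (-32 - 810))/(-318117 + 60857) = (-263217 - 842)/(-257260) = -264059*(-1/257260) = 264059/257260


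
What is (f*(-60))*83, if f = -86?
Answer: 428280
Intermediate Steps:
(f*(-60))*83 = -86*(-60)*83 = 5160*83 = 428280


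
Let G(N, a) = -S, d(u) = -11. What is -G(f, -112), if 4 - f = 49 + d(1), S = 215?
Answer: 215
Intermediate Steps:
f = -34 (f = 4 - (49 - 11) = 4 - 1*38 = 4 - 38 = -34)
G(N, a) = -215 (G(N, a) = -1*215 = -215)
-G(f, -112) = -1*(-215) = 215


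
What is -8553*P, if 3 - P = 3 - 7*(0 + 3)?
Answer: -179613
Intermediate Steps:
P = 21 (P = 3 - (3 - 7*(0 + 3)) = 3 - (3 - 7*3) = 3 - (3 - 21) = 3 - 1*(-18) = 3 + 18 = 21)
-8553*P = -8553*21 = -179613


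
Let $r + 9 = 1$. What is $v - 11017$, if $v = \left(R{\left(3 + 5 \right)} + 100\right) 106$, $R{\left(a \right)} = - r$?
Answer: $431$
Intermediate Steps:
$r = -8$ ($r = -9 + 1 = -8$)
$R{\left(a \right)} = 8$ ($R{\left(a \right)} = \left(-1\right) \left(-8\right) = 8$)
$v = 11448$ ($v = \left(8 + 100\right) 106 = 108 \cdot 106 = 11448$)
$v - 11017 = 11448 - 11017 = 431$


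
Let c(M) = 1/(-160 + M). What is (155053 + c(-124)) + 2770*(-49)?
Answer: 5487731/284 ≈ 19323.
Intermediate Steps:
(155053 + c(-124)) + 2770*(-49) = (155053 + 1/(-160 - 124)) + 2770*(-49) = (155053 + 1/(-284)) - 135730 = (155053 - 1/284) - 135730 = 44035051/284 - 135730 = 5487731/284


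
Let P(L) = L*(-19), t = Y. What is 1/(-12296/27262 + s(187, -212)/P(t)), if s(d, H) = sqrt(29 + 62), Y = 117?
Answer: -31856433290604/14366930012105 + 31772511531*sqrt(91)/14366930012105 ≈ -2.1962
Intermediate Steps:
t = 117
P(L) = -19*L
s(d, H) = sqrt(91)
1/(-12296/27262 + s(187, -212)/P(t)) = 1/(-12296/27262 + sqrt(91)/((-19*117))) = 1/(-12296*1/27262 + sqrt(91)/(-2223)) = 1/(-6148/13631 + sqrt(91)*(-1/2223)) = 1/(-6148/13631 - sqrt(91)/2223)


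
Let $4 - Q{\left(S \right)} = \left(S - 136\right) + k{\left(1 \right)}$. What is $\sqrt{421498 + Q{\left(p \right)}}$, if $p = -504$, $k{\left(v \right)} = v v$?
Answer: $\sqrt{422141} \approx 649.72$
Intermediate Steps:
$k{\left(v \right)} = v^{2}$
$Q{\left(S \right)} = 139 - S$ ($Q{\left(S \right)} = 4 - \left(\left(S - 136\right) + 1^{2}\right) = 4 - \left(\left(-136 + S\right) + 1\right) = 4 - \left(-135 + S\right) = 139 - S$)
$\sqrt{421498 + Q{\left(p \right)}} = \sqrt{421498 + \left(139 - -504\right)} = \sqrt{421498 + \left(139 + 504\right)} = \sqrt{421498 + 643} = \sqrt{422141}$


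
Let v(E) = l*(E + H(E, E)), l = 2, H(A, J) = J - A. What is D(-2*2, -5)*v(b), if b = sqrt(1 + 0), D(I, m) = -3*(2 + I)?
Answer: 12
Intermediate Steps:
D(I, m) = -6 - 3*I
b = 1 (b = sqrt(1) = 1)
v(E) = 2*E (v(E) = 2*(E + (E - E)) = 2*(E + 0) = 2*E)
D(-2*2, -5)*v(b) = (-6 - (-6)*2)*(2*1) = (-6 - 3*(-4))*2 = (-6 + 12)*2 = 6*2 = 12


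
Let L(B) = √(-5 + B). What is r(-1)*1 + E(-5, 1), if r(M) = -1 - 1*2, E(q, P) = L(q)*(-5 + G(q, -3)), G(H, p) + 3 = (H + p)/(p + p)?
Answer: -3 - 20*I*√10/3 ≈ -3.0 - 21.082*I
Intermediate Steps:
G(H, p) = -3 + (H + p)/(2*p) (G(H, p) = -3 + (H + p)/(p + p) = -3 + (H + p)/((2*p)) = -3 + (H + p)*(1/(2*p)) = -3 + (H + p)/(2*p))
E(q, P) = √(-5 + q)*(-15/2 - q/6) (E(q, P) = √(-5 + q)*(-5 + (½)*(q - 5*(-3))/(-3)) = √(-5 + q)*(-5 + (½)*(-⅓)*(q + 15)) = √(-5 + q)*(-5 + (½)*(-⅓)*(15 + q)) = √(-5 + q)*(-5 + (-5/2 - q/6)) = √(-5 + q)*(-15/2 - q/6))
r(M) = -3 (r(M) = -1 - 2 = -3)
r(-1)*1 + E(-5, 1) = -3*1 + √(-5 - 5)*(-45 - 1*(-5))/6 = -3 + √(-10)*(-45 + 5)/6 = -3 + (⅙)*(I*√10)*(-40) = -3 - 20*I*√10/3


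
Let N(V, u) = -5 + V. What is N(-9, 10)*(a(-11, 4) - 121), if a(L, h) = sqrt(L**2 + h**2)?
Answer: 1694 - 14*sqrt(137) ≈ 1530.1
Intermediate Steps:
N(-9, 10)*(a(-11, 4) - 121) = (-5 - 9)*(sqrt((-11)**2 + 4**2) - 121) = -14*(sqrt(121 + 16) - 121) = -14*(sqrt(137) - 121) = -14*(-121 + sqrt(137)) = 1694 - 14*sqrt(137)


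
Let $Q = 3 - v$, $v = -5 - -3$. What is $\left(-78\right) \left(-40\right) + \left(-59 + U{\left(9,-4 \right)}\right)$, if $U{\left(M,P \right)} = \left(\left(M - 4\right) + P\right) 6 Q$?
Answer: $3091$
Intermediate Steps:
$v = -2$ ($v = -5 + 3 = -2$)
$Q = 5$ ($Q = 3 - -2 = 3 + 2 = 5$)
$U{\left(M,P \right)} = -120 + 30 M + 30 P$ ($U{\left(M,P \right)} = \left(\left(M - 4\right) + P\right) 6 \cdot 5 = \left(\left(-4 + M\right) + P\right) 6 \cdot 5 = \left(-4 + M + P\right) 6 \cdot 5 = \left(-24 + 6 M + 6 P\right) 5 = -120 + 30 M + 30 P$)
$\left(-78\right) \left(-40\right) + \left(-59 + U{\left(9,-4 \right)}\right) = \left(-78\right) \left(-40\right) + \left(-59 + \left(-120 + 30 \cdot 9 + 30 \left(-4\right)\right)\right) = 3120 - 29 = 3091$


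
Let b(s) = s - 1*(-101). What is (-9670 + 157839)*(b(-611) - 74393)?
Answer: -11098302607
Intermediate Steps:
b(s) = 101 + s (b(s) = s + 101 = 101 + s)
(-9670 + 157839)*(b(-611) - 74393) = (-9670 + 157839)*((101 - 611) - 74393) = 148169*(-510 - 74393) = 148169*(-74903) = -11098302607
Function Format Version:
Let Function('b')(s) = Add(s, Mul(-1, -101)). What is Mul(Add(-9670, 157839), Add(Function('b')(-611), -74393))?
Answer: -11098302607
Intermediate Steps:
Function('b')(s) = Add(101, s) (Function('b')(s) = Add(s, 101) = Add(101, s))
Mul(Add(-9670, 157839), Add(Function('b')(-611), -74393)) = Mul(Add(-9670, 157839), Add(Add(101, -611), -74393)) = Mul(148169, Add(-510, -74393)) = Mul(148169, -74903) = -11098302607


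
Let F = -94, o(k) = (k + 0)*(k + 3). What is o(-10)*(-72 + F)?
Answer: -11620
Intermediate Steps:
o(k) = k*(3 + k)
o(-10)*(-72 + F) = (-10*(3 - 10))*(-72 - 94) = -10*(-7)*(-166) = 70*(-166) = -11620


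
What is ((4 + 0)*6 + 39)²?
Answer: 3969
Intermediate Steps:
((4 + 0)*6 + 39)² = (4*6 + 39)² = (24 + 39)² = 63² = 3969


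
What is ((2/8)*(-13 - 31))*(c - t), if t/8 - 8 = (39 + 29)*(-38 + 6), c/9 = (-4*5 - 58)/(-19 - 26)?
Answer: -954778/5 ≈ -1.9096e+5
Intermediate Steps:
c = 78/5 (c = 9*((-4*5 - 58)/(-19 - 26)) = 9*((-20 - 58)/(-45)) = 9*(-78*(-1/45)) = 9*(26/15) = 78/5 ≈ 15.600)
t = -17344 (t = 64 + 8*((39 + 29)*(-38 + 6)) = 64 + 8*(68*(-32)) = 64 + 8*(-2176) = 64 - 17408 = -17344)
((2/8)*(-13 - 31))*(c - t) = ((2/8)*(-13 - 31))*(78/5 - 1*(-17344)) = ((2*(⅛))*(-44))*(78/5 + 17344) = ((¼)*(-44))*(86798/5) = -11*86798/5 = -954778/5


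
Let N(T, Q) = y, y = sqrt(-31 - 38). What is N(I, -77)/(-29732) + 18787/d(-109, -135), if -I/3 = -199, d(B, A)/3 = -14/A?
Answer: 845415/14 - I*sqrt(69)/29732 ≈ 60387.0 - 0.00027938*I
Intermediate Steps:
d(B, A) = -42/A (d(B, A) = 3*(-14/A) = -42/A)
I = 597 (I = -3*(-199) = 597)
y = I*sqrt(69) (y = sqrt(-69) = I*sqrt(69) ≈ 8.3066*I)
N(T, Q) = I*sqrt(69)
N(I, -77)/(-29732) + 18787/d(-109, -135) = (I*sqrt(69))/(-29732) + 18787/((-42/(-135))) = (I*sqrt(69))*(-1/29732) + 18787/((-42*(-1/135))) = -I*sqrt(69)/29732 + 18787/(14/45) = -I*sqrt(69)/29732 + 18787*(45/14) = -I*sqrt(69)/29732 + 845415/14 = 845415/14 - I*sqrt(69)/29732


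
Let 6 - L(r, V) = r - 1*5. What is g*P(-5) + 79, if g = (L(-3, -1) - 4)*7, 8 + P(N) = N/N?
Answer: -411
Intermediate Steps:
P(N) = -7 (P(N) = -8 + N/N = -8 + 1 = -7)
L(r, V) = 11 - r (L(r, V) = 6 - (r - 1*5) = 6 - (r - 5) = 6 - (-5 + r) = 6 + (5 - r) = 11 - r)
g = 70 (g = ((11 - 1*(-3)) - 4)*7 = ((11 + 3) - 4)*7 = (14 - 4)*7 = 10*7 = 70)
g*P(-5) + 79 = 70*(-7) + 79 = -490 + 79 = -411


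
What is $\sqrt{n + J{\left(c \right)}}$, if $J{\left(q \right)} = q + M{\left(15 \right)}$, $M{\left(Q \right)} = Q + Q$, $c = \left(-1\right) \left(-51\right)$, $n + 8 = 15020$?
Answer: $3 \sqrt{1677} \approx 122.85$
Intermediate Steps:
$n = 15012$ ($n = -8 + 15020 = 15012$)
$c = 51$
$M{\left(Q \right)} = 2 Q$
$J{\left(q \right)} = 30 + q$ ($J{\left(q \right)} = q + 2 \cdot 15 = q + 30 = 30 + q$)
$\sqrt{n + J{\left(c \right)}} = \sqrt{15012 + \left(30 + 51\right)} = \sqrt{15012 + 81} = \sqrt{15093} = 3 \sqrt{1677}$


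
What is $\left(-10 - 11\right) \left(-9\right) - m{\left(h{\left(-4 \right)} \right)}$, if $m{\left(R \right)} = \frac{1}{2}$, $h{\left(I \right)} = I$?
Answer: $\frac{377}{2} \approx 188.5$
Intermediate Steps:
$m{\left(R \right)} = \frac{1}{2}$
$\left(-10 - 11\right) \left(-9\right) - m{\left(h{\left(-4 \right)} \right)} = \left(-10 - 11\right) \left(-9\right) - \frac{1}{2} = \left(-21\right) \left(-9\right) - \frac{1}{2} = 189 - \frac{1}{2} = \frac{377}{2}$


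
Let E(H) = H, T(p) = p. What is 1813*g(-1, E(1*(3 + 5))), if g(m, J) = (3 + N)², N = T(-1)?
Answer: 7252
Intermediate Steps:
N = -1
g(m, J) = 4 (g(m, J) = (3 - 1)² = 2² = 4)
1813*g(-1, E(1*(3 + 5))) = 1813*4 = 7252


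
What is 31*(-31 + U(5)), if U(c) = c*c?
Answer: -186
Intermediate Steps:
U(c) = c**2
31*(-31 + U(5)) = 31*(-31 + 5**2) = 31*(-31 + 25) = 31*(-6) = -186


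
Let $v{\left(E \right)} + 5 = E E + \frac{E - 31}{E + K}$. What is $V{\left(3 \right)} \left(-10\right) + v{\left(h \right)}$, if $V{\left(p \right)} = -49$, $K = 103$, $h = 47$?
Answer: $\frac{202058}{75} \approx 2694.1$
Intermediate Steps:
$v{\left(E \right)} = -5 + E^{2} + \frac{-31 + E}{103 + E}$ ($v{\left(E \right)} = -5 + \left(E E + \frac{E - 31}{E + 103}\right) = -5 + \left(E^{2} + \frac{-31 + E}{103 + E}\right) = -5 + E^{2} + \frac{-31 + E}{103 + E}$)
$V{\left(3 \right)} \left(-10\right) + v{\left(h \right)} = \left(-49\right) \left(-10\right) + \frac{-546 + 47^{3} - 188 + 103 \cdot 47^{2}}{103 + 47} = 490 + \frac{-546 + 103823 - 188 + 103 \cdot 2209}{150} = 490 + \frac{-546 + 103823 - 188 + 227527}{150} = 490 + \frac{1}{150} \cdot 330616 = 490 + \frac{165308}{75} = \frac{202058}{75}$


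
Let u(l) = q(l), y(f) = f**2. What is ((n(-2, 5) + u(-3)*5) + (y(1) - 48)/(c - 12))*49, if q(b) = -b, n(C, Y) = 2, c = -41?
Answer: 46452/53 ≈ 876.45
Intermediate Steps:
u(l) = -l
((n(-2, 5) + u(-3)*5) + (y(1) - 48)/(c - 12))*49 = ((2 - 1*(-3)*5) + (1**2 - 48)/(-41 - 12))*49 = ((2 + 3*5) + (1 - 48)/(-53))*49 = ((2 + 15) - 47*(-1/53))*49 = (17 + 47/53)*49 = (948/53)*49 = 46452/53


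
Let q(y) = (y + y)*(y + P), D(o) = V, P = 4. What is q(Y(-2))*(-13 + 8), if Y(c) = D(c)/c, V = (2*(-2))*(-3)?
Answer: -120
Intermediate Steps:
V = 12 (V = -4*(-3) = 12)
D(o) = 12
Y(c) = 12/c
q(y) = 2*y*(4 + y) (q(y) = (y + y)*(y + 4) = (2*y)*(4 + y) = 2*y*(4 + y))
q(Y(-2))*(-13 + 8) = (2*(12/(-2))*(4 + 12/(-2)))*(-13 + 8) = (2*(12*(-½))*(4 + 12*(-½)))*(-5) = (2*(-6)*(4 - 6))*(-5) = (2*(-6)*(-2))*(-5) = 24*(-5) = -120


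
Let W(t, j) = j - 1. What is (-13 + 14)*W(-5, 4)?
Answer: 3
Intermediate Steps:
W(t, j) = -1 + j
(-13 + 14)*W(-5, 4) = (-13 + 14)*(-1 + 4) = 1*3 = 3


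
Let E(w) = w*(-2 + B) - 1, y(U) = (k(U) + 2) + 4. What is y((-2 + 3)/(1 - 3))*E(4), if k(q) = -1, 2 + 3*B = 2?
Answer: -45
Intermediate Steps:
B = 0 (B = -⅔ + (⅓)*2 = -⅔ + ⅔ = 0)
y(U) = 5 (y(U) = (-1 + 2) + 4 = 1 + 4 = 5)
E(w) = -1 - 2*w (E(w) = w*(-2 + 0) - 1 = w*(-2) - 1 = -2*w - 1 = -1 - 2*w)
y((-2 + 3)/(1 - 3))*E(4) = 5*(-1 - 2*4) = 5*(-1 - 8) = 5*(-9) = -45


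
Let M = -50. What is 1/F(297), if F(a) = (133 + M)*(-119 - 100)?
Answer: -1/18177 ≈ -5.5015e-5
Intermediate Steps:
F(a) = -18177 (F(a) = (133 - 50)*(-119 - 100) = 83*(-219) = -18177)
1/F(297) = 1/(-18177) = -1/18177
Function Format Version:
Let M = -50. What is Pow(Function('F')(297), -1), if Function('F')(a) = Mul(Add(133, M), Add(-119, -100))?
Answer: Rational(-1, 18177) ≈ -5.5015e-5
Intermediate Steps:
Function('F')(a) = -18177 (Function('F')(a) = Mul(Add(133, -50), Add(-119, -100)) = Mul(83, -219) = -18177)
Pow(Function('F')(297), -1) = Pow(-18177, -1) = Rational(-1, 18177)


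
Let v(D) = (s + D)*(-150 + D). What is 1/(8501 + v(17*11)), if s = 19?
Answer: 1/16123 ≈ 6.2023e-5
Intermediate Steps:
v(D) = (-150 + D)*(19 + D) (v(D) = (19 + D)*(-150 + D) = (-150 + D)*(19 + D))
1/(8501 + v(17*11)) = 1/(8501 + (-2850 + (17*11)**2 - 2227*11)) = 1/(8501 + (-2850 + 187**2 - 131*187)) = 1/(8501 + (-2850 + 34969 - 24497)) = 1/(8501 + 7622) = 1/16123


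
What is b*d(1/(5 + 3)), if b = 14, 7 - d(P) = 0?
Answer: 98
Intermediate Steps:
d(P) = 7 (d(P) = 7 - 1*0 = 7 + 0 = 7)
b*d(1/(5 + 3)) = 14*7 = 98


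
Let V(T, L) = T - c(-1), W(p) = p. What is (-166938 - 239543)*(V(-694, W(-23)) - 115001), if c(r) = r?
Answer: 47027412814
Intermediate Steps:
V(T, L) = 1 + T (V(T, L) = T - 1*(-1) = T + 1 = 1 + T)
(-166938 - 239543)*(V(-694, W(-23)) - 115001) = (-166938 - 239543)*((1 - 694) - 115001) = -406481*(-693 - 115001) = -406481*(-115694) = 47027412814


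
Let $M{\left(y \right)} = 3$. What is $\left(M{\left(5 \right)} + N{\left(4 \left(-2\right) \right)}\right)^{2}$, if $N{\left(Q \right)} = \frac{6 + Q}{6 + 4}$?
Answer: $\frac{196}{25} \approx 7.84$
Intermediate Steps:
$N{\left(Q \right)} = \frac{3}{5} + \frac{Q}{10}$ ($N{\left(Q \right)} = \frac{6 + Q}{10} = \left(6 + Q\right) \frac{1}{10} = \frac{3}{5} + \frac{Q}{10}$)
$\left(M{\left(5 \right)} + N{\left(4 \left(-2\right) \right)}\right)^{2} = \left(3 + \left(\frac{3}{5} + \frac{4 \left(-2\right)}{10}\right)\right)^{2} = \left(3 + \left(\frac{3}{5} + \frac{1}{10} \left(-8\right)\right)\right)^{2} = \left(3 + \left(\frac{3}{5} - \frac{4}{5}\right)\right)^{2} = \left(3 - \frac{1}{5}\right)^{2} = \left(\frac{14}{5}\right)^{2} = \frac{196}{25}$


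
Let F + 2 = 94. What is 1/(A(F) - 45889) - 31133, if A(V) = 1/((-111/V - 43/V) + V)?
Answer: -5936090166772/190668749 ≈ -31133.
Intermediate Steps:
F = 92 (F = -2 + 94 = 92)
A(V) = 1/(V - 154/V) (A(V) = 1/(-154/V + V) = 1/(V - 154/V))
1/(A(F) - 45889) - 31133 = 1/(92/(-154 + 92²) - 45889) - 31133 = 1/(92/(-154 + 8464) - 45889) - 31133 = 1/(92/8310 - 45889) - 31133 = 1/(92*(1/8310) - 45889) - 31133 = 1/(46/4155 - 45889) - 31133 = 1/(-190668749/4155) - 31133 = -4155/190668749 - 31133 = -5936090166772/190668749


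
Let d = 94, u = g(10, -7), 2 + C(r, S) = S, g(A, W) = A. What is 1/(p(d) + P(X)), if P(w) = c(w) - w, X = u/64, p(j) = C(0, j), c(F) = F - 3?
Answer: 1/89 ≈ 0.011236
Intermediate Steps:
C(r, S) = -2 + S
u = 10
c(F) = -3 + F
p(j) = -2 + j
X = 5/32 (X = 10/64 = 10*(1/64) = 5/32 ≈ 0.15625)
P(w) = -3 (P(w) = (-3 + w) - w = -3)
1/(p(d) + P(X)) = 1/((-2 + 94) - 3) = 1/(92 - 3) = 1/89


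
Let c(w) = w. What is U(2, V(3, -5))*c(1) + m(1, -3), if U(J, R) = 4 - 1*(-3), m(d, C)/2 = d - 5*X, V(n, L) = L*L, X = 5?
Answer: -41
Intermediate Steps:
V(n, L) = L**2
m(d, C) = -50 + 2*d (m(d, C) = 2*(d - 5*5) = 2*(d - 25) = 2*(-25 + d) = -50 + 2*d)
U(J, R) = 7 (U(J, R) = 4 + 3 = 7)
U(2, V(3, -5))*c(1) + m(1, -3) = 7*1 + (-50 + 2*1) = 7 + (-50 + 2) = 7 - 48 = -41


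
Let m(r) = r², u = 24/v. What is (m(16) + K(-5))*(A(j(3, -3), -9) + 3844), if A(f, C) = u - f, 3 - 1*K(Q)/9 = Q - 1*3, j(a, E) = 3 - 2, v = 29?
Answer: 39572205/29 ≈ 1.3646e+6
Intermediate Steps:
u = 24/29 ≈ 0.82759
j(a, E) = 1
K(Q) = 54 - 9*Q (K(Q) = 27 - 9*(Q - 1*3) = 27 - 9*(Q - 3) = 27 - 9*(-3 + Q) = 27 + (27 - 9*Q) = 54 - 9*Q)
A(f, C) = 24/29 - f
(m(16) + K(-5))*(A(j(3, -3), -9) + 3844) = (16² + (54 - 9*(-5)))*((24/29 - 1*1) + 3844) = (256 + (54 + 45))*((24/29 - 1) + 3844) = (256 + 99)*(-5/29 + 3844) = 355*(111471/29) = 39572205/29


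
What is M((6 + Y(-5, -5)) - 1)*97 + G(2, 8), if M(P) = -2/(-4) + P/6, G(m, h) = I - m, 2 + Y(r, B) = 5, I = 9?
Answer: 1109/6 ≈ 184.83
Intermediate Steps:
Y(r, B) = 3 (Y(r, B) = -2 + 5 = 3)
G(m, h) = 9 - m
M(P) = ½ + P/6 (M(P) = -2*(-¼) + P*(⅙) = ½ + P/6)
M((6 + Y(-5, -5)) - 1)*97 + G(2, 8) = (½ + ((6 + 3) - 1)/6)*97 + (9 - 1*2) = (½ + (9 - 1)/6)*97 + (9 - 2) = (½ + (⅙)*8)*97 + 7 = (½ + 4/3)*97 + 7 = (11/6)*97 + 7 = 1067/6 + 7 = 1109/6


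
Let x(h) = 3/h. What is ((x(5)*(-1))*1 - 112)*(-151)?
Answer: 85013/5 ≈ 17003.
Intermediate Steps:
((x(5)*(-1))*1 - 112)*(-151) = (((3/5)*(-1))*1 - 112)*(-151) = (((3*(⅕))*(-1))*1 - 112)*(-151) = (((⅗)*(-1))*1 - 112)*(-151) = (-⅗*1 - 112)*(-151) = (-⅗ - 112)*(-151) = -563/5*(-151) = 85013/5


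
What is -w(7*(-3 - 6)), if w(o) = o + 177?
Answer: -114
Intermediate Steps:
w(o) = 177 + o
-w(7*(-3 - 6)) = -(177 + 7*(-3 - 6)) = -(177 + 7*(-9)) = -(177 - 63) = -1*114 = -114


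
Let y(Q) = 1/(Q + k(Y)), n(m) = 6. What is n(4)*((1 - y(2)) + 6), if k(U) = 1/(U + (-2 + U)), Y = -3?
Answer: 194/5 ≈ 38.800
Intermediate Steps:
k(U) = 1/(-2 + 2*U)
y(Q) = 1/(-1/8 + Q) (y(Q) = 1/(Q + 1/(2*(-1 - 3))) = 1/(Q + (1/2)/(-4)) = 1/(Q + (1/2)*(-1/4)) = 1/(Q - 1/8) = 1/(-1/8 + Q))
n(4)*((1 - y(2)) + 6) = 6*((1 - 8/(-1 + 8*2)) + 6) = 6*((1 - 8/(-1 + 16)) + 6) = 6*((1 - 8/15) + 6) = 6*(7/15 + 6) = 6*(97/15) = 194/5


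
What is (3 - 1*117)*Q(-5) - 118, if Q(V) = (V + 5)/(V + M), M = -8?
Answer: -118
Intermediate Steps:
Q(V) = (5 + V)/(-8 + V) (Q(V) = (V + 5)/(V - 8) = (5 + V)/(-8 + V))
(3 - 1*117)*Q(-5) - 118 = (3 - 1*117)*((5 - 5)/(-8 - 5)) - 118 = (3 - 117)*(0/(-13)) - 118 = -(-114)*0/13 - 118 = -114*0 - 118 = 0 - 118 = -118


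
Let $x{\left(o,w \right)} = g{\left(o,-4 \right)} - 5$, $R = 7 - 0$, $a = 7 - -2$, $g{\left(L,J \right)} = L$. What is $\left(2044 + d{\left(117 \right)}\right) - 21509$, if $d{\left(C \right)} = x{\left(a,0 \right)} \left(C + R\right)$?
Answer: $-18969$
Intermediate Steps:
$a = 9$ ($a = 7 + 2 = 9$)
$R = 7$ ($R = 7 + 0 = 7$)
$x{\left(o,w \right)} = -5 + o$ ($x{\left(o,w \right)} = o - 5 = -5 + o$)
$d{\left(C \right)} = 28 + 4 C$ ($d{\left(C \right)} = \left(-5 + 9\right) \left(C + 7\right) = 4 \left(7 + C\right) = 28 + 4 C$)
$\left(2044 + d{\left(117 \right)}\right) - 21509 = \left(2044 + \left(28 + 4 \cdot 117\right)\right) - 21509 = \left(2044 + \left(28 + 468\right)\right) - 21509 = \left(2044 + 496\right) - 21509 = 2540 - 21509 = -18969$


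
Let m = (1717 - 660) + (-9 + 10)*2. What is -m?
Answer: -1059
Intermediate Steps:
m = 1059 (m = 1057 + 1*2 = 1057 + 2 = 1059)
-m = -1*1059 = -1059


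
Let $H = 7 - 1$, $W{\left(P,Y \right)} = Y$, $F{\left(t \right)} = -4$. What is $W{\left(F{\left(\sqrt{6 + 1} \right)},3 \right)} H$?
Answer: $18$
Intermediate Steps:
$H = 6$
$W{\left(F{\left(\sqrt{6 + 1} \right)},3 \right)} H = 3 \cdot 6 = 18$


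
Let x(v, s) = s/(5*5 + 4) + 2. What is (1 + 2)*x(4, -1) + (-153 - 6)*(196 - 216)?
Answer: 92391/29 ≈ 3185.9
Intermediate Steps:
x(v, s) = 2 + s/29 (x(v, s) = s/(25 + 4) + 2 = s/29 + 2 = 2 + s/29)
(1 + 2)*x(4, -1) + (-153 - 6)*(196 - 216) = (1 + 2)*(2 + (1/29)*(-1)) + (-153 - 6)*(196 - 216) = 3*(2 - 1/29) - 159*(-20) = 3*(57/29) + 3180 = 171/29 + 3180 = 92391/29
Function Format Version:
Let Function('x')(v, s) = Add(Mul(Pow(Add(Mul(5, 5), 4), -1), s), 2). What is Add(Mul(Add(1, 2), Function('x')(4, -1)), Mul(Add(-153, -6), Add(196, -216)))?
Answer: Rational(92391, 29) ≈ 3185.9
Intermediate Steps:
Function('x')(v, s) = Add(2, Mul(Rational(1, 29), s)) (Function('x')(v, s) = Add(Mul(Pow(Add(25, 4), -1), s), 2) = Add(Mul(Pow(29, -1), s), 2) = Add(Mul(Rational(1, 29), s), 2) = Add(2, Mul(Rational(1, 29), s)))
Add(Mul(Add(1, 2), Function('x')(4, -1)), Mul(Add(-153, -6), Add(196, -216))) = Add(Mul(Add(1, 2), Add(2, Mul(Rational(1, 29), -1))), Mul(Add(-153, -6), Add(196, -216))) = Add(Mul(3, Add(2, Rational(-1, 29))), Mul(-159, -20)) = Add(Mul(3, Rational(57, 29)), 3180) = Add(Rational(171, 29), 3180) = Rational(92391, 29)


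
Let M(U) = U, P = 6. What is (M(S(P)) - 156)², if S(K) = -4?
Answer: 25600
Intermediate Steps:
(M(S(P)) - 156)² = (-4 - 156)² = (-160)² = 25600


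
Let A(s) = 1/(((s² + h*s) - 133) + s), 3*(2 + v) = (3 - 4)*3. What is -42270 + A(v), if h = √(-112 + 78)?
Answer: (-126810*√34 + 5368291*I)/(-127*I + 3*√34) ≈ -42270.0 + 0.0010605*I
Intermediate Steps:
h = I*√34 (h = √(-34) = I*√34 ≈ 5.8309*I)
v = -3 (v = -2 + ((3 - 4)*3)/3 = -2 + (-1*3)/3 = -2 + (⅓)*(-3) = -2 - 1 = -3)
A(s) = 1/(-133 + s + s² + I*s*√34) (A(s) = 1/(((s² + (I*√34)*s) - 133) + s) = 1/(((s² + I*s*√34) - 133) + s) = 1/((-133 + s² + I*s*√34) + s) = 1/(-133 + s + s² + I*s*√34))
-42270 + A(v) = -42270 + 1/(-133 - 3 + (-3)² + I*(-3)*√34) = -42270 + 1/(-133 - 3 + 9 - 3*I*√34) = -42270 + 1/(-127 - 3*I*√34)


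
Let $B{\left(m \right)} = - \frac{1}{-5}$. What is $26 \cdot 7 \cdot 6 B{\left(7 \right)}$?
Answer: $\frac{1092}{5} \approx 218.4$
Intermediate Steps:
$B{\left(m \right)} = \frac{1}{5}$ ($B{\left(m \right)} = \left(-1\right) \left(- \frac{1}{5}\right) = \frac{1}{5}$)
$26 \cdot 7 \cdot 6 B{\left(7 \right)} = 26 \cdot 7 \cdot 6 \cdot \frac{1}{5} = 26 \cdot 42 \cdot \frac{1}{5} = 1092 \cdot \frac{1}{5} = \frac{1092}{5}$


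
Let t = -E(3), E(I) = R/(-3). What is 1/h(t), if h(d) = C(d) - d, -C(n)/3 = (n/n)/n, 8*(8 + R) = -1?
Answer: 1560/5953 ≈ 0.26205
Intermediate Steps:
R = -65/8 (R = -8 + (⅛)*(-1) = -8 - ⅛ = -65/8 ≈ -8.1250)
E(I) = 65/24 (E(I) = -65/8/(-3) = -65/8*(-⅓) = 65/24)
C(n) = -3/n (C(n) = -3*n/n/n = -3/n)
t = -65/24 (t = -1*65/24 = -65/24 ≈ -2.7083)
h(d) = -d - 3/d (h(d) = -3/d - d = -d - 3/d)
1/h(t) = 1/(-1*(-65/24) - 3/(-65/24)) = 1/(65/24 - 3*(-24/65)) = 1/(65/24 + 72/65) = 1/(5953/1560) = 1560/5953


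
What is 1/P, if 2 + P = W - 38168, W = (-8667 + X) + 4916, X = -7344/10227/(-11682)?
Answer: -2212441/92747739025 ≈ -2.3854e-5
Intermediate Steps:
X = 136/2212441 (X = -7344*1/10227*(-1/11682) = -2448/3409*(-1/11682) = 136/2212441 ≈ 6.1471e-5)
W = -8298866055/2212441 (W = (-8667 + 136/2212441) + 4916 = -19175226011/2212441 + 4916 = -8298866055/2212441 ≈ -3751.0)
P = -92747739025/2212441 (P = -2 + (-8298866055/2212441 - 38168) = -2 - 92743314143/2212441 = -92747739025/2212441 ≈ -41921.)
1/P = 1/(-92747739025/2212441) = -2212441/92747739025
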